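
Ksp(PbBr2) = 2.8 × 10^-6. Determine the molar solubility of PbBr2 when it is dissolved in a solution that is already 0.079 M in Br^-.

s = 4.5 x 10^-4 M

PbBr2(s) ⇌ Pb^2+(aq) + 2 Br^-(aq)
Ksp = [Pb^2+][Br^-]^2
Let s = moles of PbBr2 that dissolve per litre. [Pb^2+] = s, [Br^-] = 0.079 + 2s ≈ 0.079 (Ksp is small, so little additional dissolves).
Ksp ≈ s × (0.079)^2
s = 4.5 x 10^-4 M
Check: 2s = 9.0 × 10^-4 ≪ 0.079, so the approximation is valid.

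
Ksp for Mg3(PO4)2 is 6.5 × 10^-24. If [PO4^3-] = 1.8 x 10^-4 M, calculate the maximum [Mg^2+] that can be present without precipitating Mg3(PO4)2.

Mg3(PO4)2(s) ⇌ 3 Mg^2+ + 2 PO4^3-
Ksp = [Mg^2+]^3[PO4^3-]^2
Precipitation begins when Q = Ksp. With [PO4^3-] = 1.8 x 10^-4 M:
6.5 × 10^-24 = (1.8 x 10^-4)^2 × [Mg^2+]^3
[Mg^2+] = (6.5 × 10^-24 / 3.24 x 10^-8)^(1/3) = 5.9 × 10^-6 M

5.9e-6 M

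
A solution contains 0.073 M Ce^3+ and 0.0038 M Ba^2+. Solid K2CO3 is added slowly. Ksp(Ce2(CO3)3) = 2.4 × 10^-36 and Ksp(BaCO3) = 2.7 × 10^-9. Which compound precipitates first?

Each salt begins to precipitate when Q = Ksp, i.e. when [CO3^2-] reaches its threshold.
For Ce2(CO3)3: 2.4 × 10^-36 = (0.073)^2 × [CO3^2-]^3  ⇒  [CO3^2-] = 7.7 × 10^-12 M.
For BaCO3: 2.7 × 10^-9 = 0.0038 × [CO3^2-]  ⇒  [CO3^2-] = 7.1 × 10^-7 M.
The salt with the lower threshold [CO3^2-] precipitates first: Ce2(CO3)3.

Ce2(CO3)3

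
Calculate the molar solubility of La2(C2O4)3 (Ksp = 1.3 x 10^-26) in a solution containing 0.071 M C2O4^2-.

s ≈ 3.0e-12 M

La2(C2O4)3(s) ⇌ 2 La^3+(aq) + 3 C2O4^2-(aq)
Ksp = [La^3+]^2[C2O4^2-]^3
Let s be the molar solubility in this solution. [La^3+] = 2s, [C2O4^2-] = 0.071 + 3s ≈ 0.071 (since the C2O4^2- already present dominates).
Ksp ≈ (2s)^2 × (0.071)^3
s = 3.0 × 10^-12 M
Check: 3s = 9.0 x 10^-12 ≪ 0.071, so the approximation is valid.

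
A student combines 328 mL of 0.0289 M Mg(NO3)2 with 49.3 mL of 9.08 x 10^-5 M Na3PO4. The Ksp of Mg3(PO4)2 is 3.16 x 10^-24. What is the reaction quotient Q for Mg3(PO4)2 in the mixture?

Q ≈ 2.23 × 10^-15

Total volume = 328 + 49.3 = 377.3 mL.
[Mg^2+] = 2.89 x 10^-2 × (328/377.3) = 2.512 × 10^-2 M
[PO4^3-] = 9.08 x 10^-5 × (49.3/377.3) = 1.186 × 10^-5 M
Mg3(PO4)2(s) ⇌ 3 Mg^2+ + 2 PO4^3-, so Q = [Mg^2+]^3[PO4^3-]^2
Q = (2.512 × 10^-2)^3(1.186 × 10^-5)^2 = 2.23 × 10^-15
Q > Ksp, so Mg3(PO4)2 will precipitate.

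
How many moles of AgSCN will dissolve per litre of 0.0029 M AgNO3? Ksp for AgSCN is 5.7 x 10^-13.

s = 2.0 × 10^-10 M

AgSCN(s) ⇌ Ag^+ + SCN^-
Ksp = [Ag^+][SCN^-]
If s mol/L dissolves here, [Ag^+] = 0.0029 + s ≈ 0.0029, [SCN^-] = s (common-ion effect: Ag^+ is already 0.0029 M).
Ksp ≈ 0.0029 × s
s = 2.0 x 10^-10 M
Check: s = 2.0 x 10^-10 ≪ 0.0029, so the approximation is valid.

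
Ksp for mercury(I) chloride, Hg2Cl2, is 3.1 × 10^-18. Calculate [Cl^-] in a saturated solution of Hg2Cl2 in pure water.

[Cl^-] = 1.8e-6 M

Hg2Cl2(s) <=> Hg2^2+ + 2 Cl^-
Ksp = [Hg2^2+][Cl^-]^2
For each mole of Hg2Cl2 that dissolves: [Hg2^2+] = s, [Cl^-] = 2s.
Substituting: Ksp = s(2s)^2 = 4s^3
Solving, s = (3.1 × 10^-18/4)^(1/3) = 9.19 x 10^-7 M
[Cl^-] = 2s = 1.8 × 10^-6 M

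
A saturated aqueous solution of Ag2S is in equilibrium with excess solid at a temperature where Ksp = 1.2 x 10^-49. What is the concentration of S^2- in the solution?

[S^2-] ≈ 3.1 × 10^-17 M

Ag2S(s) <=> 2 Ag^+(aq) + S^2-(aq)
Ksp = [Ag^+]^2[S^2-]
With molar solubility s: [Ag^+] = 2s, [S^2-] = s.
Ksp = (2s)^2s = 4s^3
s^3 = 1.2 x 10^-49 / 4, so s = 3.11 x 10^-17 M
[S^2-] = s = 3.1 × 10^-17 M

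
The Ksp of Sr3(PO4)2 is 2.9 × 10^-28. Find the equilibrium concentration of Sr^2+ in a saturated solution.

3.7 × 10^-6 M

Sr3(PO4)2(s) ⇌ 3 Sr^2+ + 2 PO4^3-
Ksp = [Sr^2+]^3[PO4^3-]^2
Let s = molar solubility. Then [Sr^2+] = 3s and [PO4^3-] = 2s.
Substituting: Ksp = (3s)^3(2s)^2 = 108s^5
s = (2.9 × 10^-28 / 108)^(1/5) = 1.22 x 10^-6 M
[Sr^2+] = 3s = 3.7 × 10^-6 M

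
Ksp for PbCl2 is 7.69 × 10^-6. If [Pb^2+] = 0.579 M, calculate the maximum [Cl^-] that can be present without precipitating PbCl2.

PbCl2(s) ⇌ Pb^2+ + 2 Cl^-
Ksp = [Pb^2+][Cl^-]^2
Precipitation begins when Q = Ksp. With [Pb^2+] = 0.579 M:
7.69 × 10^-6 = (0.579) × [Cl^-]^2
[Cl^-] = (7.69 × 10^-6 / 5.79 × 10^-1)^(1/2) = 3.64 × 10^-3 M

[Cl^-] = 3.64e-3 M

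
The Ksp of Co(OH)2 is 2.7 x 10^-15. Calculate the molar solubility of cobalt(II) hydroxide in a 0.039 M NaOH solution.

Co(OH)2(s) <=> Co^2+(aq) + 2 OH^-(aq)
Ksp = [Co^2+][OH^-]^2
If s mol/L dissolves here, [Co^2+] = s, [OH^-] = 0.039 + 2s ≈ 0.039 (since OH^- from NaOH dominates).
Ksp ≈ s × (0.039)^2
s = 1.8 × 10^-12 M
Check: 2s = 3.6 x 10^-12 ≪ 0.039, so the approximation is valid.

s = 1.8 x 10^-12 M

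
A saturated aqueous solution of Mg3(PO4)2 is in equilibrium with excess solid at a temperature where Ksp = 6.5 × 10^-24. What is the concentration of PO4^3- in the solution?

Mg3(PO4)2(s) <=> 3 Mg^2+ + 2 PO4^3-
Ksp = [Mg^2+]^3[PO4^3-]^2
With molar solubility s: [Mg^2+] = 3s, [PO4^3-] = 2s.
Substituting: Ksp = (3s)^3(2s)^2 = 108s^5
s^5 = 6.5 × 10^-24 / 108, so s = 9.03 × 10^-6 M
[PO4^3-] = 2s = 1.8 × 10^-5 M

[PO4^3-] = 1.8 x 10^-5 M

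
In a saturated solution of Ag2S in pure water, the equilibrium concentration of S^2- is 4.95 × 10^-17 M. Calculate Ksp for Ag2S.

4.85 x 10^-49

Ag2S(s) <=> 2 Ag^+(aq) + S^2-(aq)
Stoichiometry gives [Ag^+] = (2/1)[S^2-] = 9.900 × 10^-17 M.
Ksp = [Ag^+]^2[S^2-]
Ksp = (9.900 × 10^-17)^2 × 4.95 × 10^-17 = 4.85 × 10^-49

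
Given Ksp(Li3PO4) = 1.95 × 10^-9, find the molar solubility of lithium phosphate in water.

s = 2.92 x 10^-3 M

Li3PO4(s) <=> 3 Li^+ + PO4^3-
Ksp = [Li^+]^3[PO4^3-]
Let s = molar solubility. Then [Li^+] = 3s and [PO4^3-] = s.
So Ksp = (3s)^3 × s = 27s^4
Solving, s = (1.95 × 10^-9/27)^(1/4) = 2.92 × 10^-3 M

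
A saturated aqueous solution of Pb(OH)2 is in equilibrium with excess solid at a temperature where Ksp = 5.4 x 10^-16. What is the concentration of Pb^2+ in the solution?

[Pb^2+] ≈ 5.1 × 10^-6 M

Pb(OH)2(s) <=> Pb^2+(aq) + 2 OH^-(aq)
Ksp = [Pb^2+][OH^-]^2
With molar solubility s: [Pb^2+] = s, [OH^-] = 2s.
Substituting: Ksp = s(2s)^2 = 4s^3
Solving, s = (5.4 x 10^-16/4)^(1/3) = 5.13 × 10^-6 M
[Pb^2+] = s = 5.1 × 10^-6 M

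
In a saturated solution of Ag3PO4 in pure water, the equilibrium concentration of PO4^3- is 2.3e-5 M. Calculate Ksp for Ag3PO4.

7.6e-18

Ag3PO4(s) ⇌ 3 Ag^+ + PO4^3-
Stoichiometry gives [Ag^+] = (3/1)[PO4^3-] = 6.90 × 10^-5 M.
Ksp = [Ag^+]^3[PO4^3-]
Ksp = (6.90 × 10^-5)^3 × 2.3 x 10^-5 = 7.6 × 10^-18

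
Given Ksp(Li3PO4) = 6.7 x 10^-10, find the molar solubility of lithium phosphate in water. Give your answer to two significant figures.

Li3PO4(s) <=> 3 Li^+(aq) + PO4^3-(aq)
Ksp = [Li^+]^3[PO4^3-]
If s mol/L of Li3PO4 dissolves, [Li^+] = 3s and [PO4^3-] = s.
So Ksp = (3s)^3 × s = 27s^4
s^4 = 6.7 x 10^-10 / 27, so s = 2.2 × 10^-3 M

2.2 x 10^-3 M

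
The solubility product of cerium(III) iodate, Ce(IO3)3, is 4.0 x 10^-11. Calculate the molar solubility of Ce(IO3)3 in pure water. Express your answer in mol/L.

s ≈ 1.1 × 10^-3 M

Ce(IO3)3(s) <=> Ce^3+(aq) + 3 IO3^-(aq)
Ksp = [Ce^3+][IO3^-]^3
For each mole of Ce(IO3)3 that dissolves: [Ce^3+] = s, [IO3^-] = 3s.
Ksp = s(3s)^3 = 27s^4
s^4 = 4.0 x 10^-11 / 27, so s = 1.1 x 10^-3 M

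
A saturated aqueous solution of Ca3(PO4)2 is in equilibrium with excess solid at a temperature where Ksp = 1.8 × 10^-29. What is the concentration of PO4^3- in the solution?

[PO4^3-] = 1.4e-6 M

Ca3(PO4)2(s) <=> 3 Ca^2+(aq) + 2 PO4^3-(aq)
Ksp = [Ca^2+]^3[PO4^3-]^2
Let s = molar solubility. Then [Ca^2+] = 3s and [PO4^3-] = 2s.
Ksp = (3s)^3(2s)^2 = 108s^5
s = (1.8 × 10^-29 / 108)^(1/5) = 6.99 x 10^-7 M
[PO4^3-] = 2s = 1.4 × 10^-6 M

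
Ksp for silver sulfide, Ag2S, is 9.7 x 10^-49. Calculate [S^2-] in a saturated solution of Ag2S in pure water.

[S^2-] = 6.2 × 10^-17 M

Ag2S(s) ⇌ 2 Ag^+(aq) + S^2-(aq)
Ksp = [Ag^+]^2[S^2-]
For each mole of Ag2S that dissolves: [Ag^+] = 2s, [S^2-] = s.
Substituting: Ksp = (2s)^2s = 4s^3
Solving, s = (9.7 x 10^-49/4)^(1/3) = 6.24 × 10^-17 M
[S^2-] = s = 6.2 × 10^-17 M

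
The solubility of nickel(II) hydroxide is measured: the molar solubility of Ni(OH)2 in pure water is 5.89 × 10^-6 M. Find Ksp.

Ni(OH)2(s) ⇌ Ni^2+(aq) + 2 OH^-(aq)
With molar solubility s: [Ni^2+] = s, [OH^-] = 2s.
Ksp = [Ni^2+][OH^-]^2
Substituting: Ksp = s(2s)^2 = 4s^3
Ksp = 4 × (5.89 × 10^-6)^3 = 8.17 × 10^-16

Ksp ≈ 8.17e-16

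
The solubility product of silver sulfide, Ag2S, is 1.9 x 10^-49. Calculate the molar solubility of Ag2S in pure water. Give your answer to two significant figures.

3.6 × 10^-17 M

Ag2S(s) ⇌ 2 Ag^+ + S^2-
Ksp = [Ag^+]^2[S^2-]
With molar solubility s: [Ag^+] = 2s, [S^2-] = s.
Ksp = (2s)^2s = 4s^3
s = (1.9 x 10^-49 / 4)^(1/3) = 3.6 x 10^-17 M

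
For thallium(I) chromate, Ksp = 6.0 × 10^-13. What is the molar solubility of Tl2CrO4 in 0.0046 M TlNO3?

s ≈ 2.8e-8 M

Tl2CrO4(s) <=> 2 Tl^+(aq) + CrO4^2-(aq)
Ksp = [Tl^+]^2[CrO4^2-]
Let s be the molar solubility in this solution. [Tl^+] = 0.0046 + 2s ≈ 0.0046, [CrO4^2-] = s (Ksp is small, so little additional dissolves).
Ksp ≈ (0.0046)^2 × s
s = 2.8 × 10^-8 M
Check: 2s = 5.7 × 10^-8 ≪ 0.0046, so the approximation is valid.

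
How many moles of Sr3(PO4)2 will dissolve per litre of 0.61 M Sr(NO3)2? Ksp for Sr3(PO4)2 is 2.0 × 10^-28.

Sr3(PO4)2(s) <=> 3 Sr^2+ + 2 PO4^3-
Ksp = [Sr^2+]^3[PO4^3-]^2
Let s be the molar solubility in this solution. [Sr^2+] = 0.61 + 3s ≈ 0.61, [PO4^3-] = 2s (common-ion effect: Sr^2+ is already 0.61 M).
Ksp ≈ (0.61)^3 × (2s)^2
s = 1.5 × 10^-14 M
Check: 3s = 4.5 x 10^-14 ≪ 0.61, so the approximation is valid.

s ≈ 1.5 × 10^-14 M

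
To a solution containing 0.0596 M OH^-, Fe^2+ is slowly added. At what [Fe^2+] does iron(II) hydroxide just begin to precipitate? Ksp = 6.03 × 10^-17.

Fe(OH)2(s) ⇌ Fe^2+(aq) + 2 OH^-(aq)
Ksp = [Fe^2+][OH^-]^2
Precipitation begins when Q = Ksp. With [OH^-] = 0.0596 M:
6.03 × 10^-17 = (0.0596)^2 × [Fe^2+]
[Fe^2+] = (6.03 × 10^-17 / 3.552 × 10^-3) = 1.70 × 10^-14 M

[Fe^2+] = 1.70e-14 M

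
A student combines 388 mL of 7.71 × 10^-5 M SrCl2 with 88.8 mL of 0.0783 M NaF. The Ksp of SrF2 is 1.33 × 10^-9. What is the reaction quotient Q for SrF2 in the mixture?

Total volume = 388 + 88.8 = 476.8 mL.
[Sr^2+] = 7.71 x 10^-5 × (388/476.8) = 6.274 × 10^-5 M
[F^-] = 7.83 × 10^-2 × (88.8/476.8) = 1.458 × 10^-2 M
SrF2(s) ⇌ Sr^2+ + 2 F^-, so Q = [Sr^2+][F^-]^2
Q = (6.274 × 10^-5)(1.458 × 10^-2)^2 = 1.33 × 10^-8
Q > Ksp, so SrF2 will precipitate.

1.33 × 10^-8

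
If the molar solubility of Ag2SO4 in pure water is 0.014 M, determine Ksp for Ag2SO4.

1.1e-5

Ag2SO4(s) ⇌ 2 Ag^+(aq) + SO4^2-(aq)
With molar solubility s: [Ag^+] = 2s, [SO4^2-] = s.
Ksp = [Ag^+]^2[SO4^2-]
So Ksp = (2s)^2 × s = 4s^3
Ksp = 4 × (1.4 x 10^-2)^3 = 1.1 x 10^-5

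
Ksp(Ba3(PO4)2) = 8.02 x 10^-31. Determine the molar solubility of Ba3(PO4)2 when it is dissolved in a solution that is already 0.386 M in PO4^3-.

Ba3(PO4)2(s) ⇌ 3 Ba^2+(aq) + 2 PO4^3-(aq)
Ksp = [Ba^2+]^3[PO4^3-]^2
Let s be the molar solubility in this solution. [Ba^2+] = 3s, [PO4^3-] = 0.386 + 2s ≈ 0.386 (common-ion effect: PO4^3- is already 0.386 M).
Ksp ≈ (3s)^3 × (0.386)^2
s = 5.84 x 10^-11 M
Check: 2s = 1.2 × 10^-10 ≪ 0.386, so the approximation is valid.

5.84e-11 M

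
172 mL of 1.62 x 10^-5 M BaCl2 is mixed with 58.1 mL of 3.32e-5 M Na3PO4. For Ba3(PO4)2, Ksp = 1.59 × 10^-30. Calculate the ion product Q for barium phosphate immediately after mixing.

Total volume = 172 + 58.1 = 230.1 mL.
[Ba^2+] = 1.62 x 10^-5 × (172/230.1) = 1.211 × 10^-5 M
[PO4^3-] = 3.32 x 10^-5 × (58.1/230.1) = 8.383 × 10^-6 M
Ba3(PO4)2(s) <=> 3 Ba^2+(aq) + 2 PO4^3-(aq), so Q = [Ba^2+]^3[PO4^3-]^2
Q = (1.211 x 10^-5)^3(8.383 × 10^-6)^2 = 1.25 x 10^-25
Q > Ksp, so Ba3(PO4)2 will precipitate.

Q = 1.25e-25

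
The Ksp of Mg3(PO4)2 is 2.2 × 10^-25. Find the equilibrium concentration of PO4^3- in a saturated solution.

[PO4^3-] ≈ 9.2e-6 M

Mg3(PO4)2(s) ⇌ 3 Mg^2+(aq) + 2 PO4^3-(aq)
Ksp = [Mg^2+]^3[PO4^3-]^2
For each mole of Mg3(PO4)2 that dissolves: [Mg^2+] = 3s, [PO4^3-] = 2s.
Ksp = (3s)^3(2s)^2 = 108s^5
Solving, s = (2.2 × 10^-25/108)^(1/5) = 4.59 x 10^-6 M
[PO4^3-] = 2s = 9.2 x 10^-6 M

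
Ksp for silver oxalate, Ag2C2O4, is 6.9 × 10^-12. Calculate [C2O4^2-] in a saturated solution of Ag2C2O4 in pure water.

[C2O4^2-] ≈ 1.2 × 10^-4 M

Ag2C2O4(s) ⇌ 2 Ag^+ + C2O4^2-
Ksp = [Ag^+]^2[C2O4^2-]
If s mol/L of Ag2C2O4 dissolves, [Ag^+] = 2s and [C2O4^2-] = s.
Ksp = (2s)^2s = 4s^3
Solving, s = (6.9 × 10^-12/4)^(1/3) = 1.20 × 10^-4 M
[C2O4^2-] = s = 1.2 × 10^-4 M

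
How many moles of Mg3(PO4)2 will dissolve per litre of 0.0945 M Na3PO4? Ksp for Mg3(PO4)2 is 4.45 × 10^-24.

2.64e-8 M

Mg3(PO4)2(s) ⇌ 3 Mg^2+(aq) + 2 PO4^3-(aq)
Ksp = [Mg^2+]^3[PO4^3-]^2
Let s be the molar solubility in this solution. [Mg^2+] = 3s, [PO4^3-] = 0.0945 + 2s ≈ 0.0945 (Ksp is small, so little additional dissolves).
Ksp ≈ (3s)^3 × (0.0945)^2
s = 2.64 × 10^-8 M
Check: 2s = 5.3 x 10^-8 ≪ 0.0945, so the approximation is valid.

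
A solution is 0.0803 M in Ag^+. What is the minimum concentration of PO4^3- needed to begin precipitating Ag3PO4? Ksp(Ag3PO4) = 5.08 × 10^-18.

[PO4^3-] ≈ 9.81 x 10^-15 M

Ag3PO4(s) <=> 3 Ag^+(aq) + PO4^3-(aq)
Ksp = [Ag^+]^3[PO4^3-]
Precipitation begins when Q = Ksp. With [Ag^+] = 0.0803 M:
5.08 × 10^-18 = (0.0803)^3 × [PO4^3-]
[PO4^3-] = (5.08 × 10^-18 / 5.178 × 10^-4) = 9.81 × 10^-15 M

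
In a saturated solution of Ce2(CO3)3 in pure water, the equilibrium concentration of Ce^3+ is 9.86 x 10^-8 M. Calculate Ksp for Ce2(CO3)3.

Ce2(CO3)3(s) <=> 2 Ce^3+(aq) + 3 CO3^2-(aq)
Stoichiometry gives [CO3^2-] = (3/2)[Ce^3+] = 1.479 x 10^-7 M.
Ksp = [Ce^3+]^2[CO3^2-]^3
Ksp = (9.86 × 10^-8)^2 × (1.479 x 10^-7)^3 = 3.15 × 10^-35

Ksp = 3.15 × 10^-35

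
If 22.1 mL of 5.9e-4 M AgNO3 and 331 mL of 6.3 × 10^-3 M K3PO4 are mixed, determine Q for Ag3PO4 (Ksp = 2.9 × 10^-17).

Q ≈ 3.0 × 10^-16

Total volume = 22.1 + 331 = 353.1 mL.
[Ag^+] = 5.9 x 10^-4 × (22.1/353.1) = 3.69 x 10^-5 M
[PO4^3-] = 6.3 × 10^-3 × (331/353.1) = 5.91 x 10^-3 M
Ag3PO4(s) ⇌ 3 Ag^+(aq) + PO4^3-(aq), so Q = [Ag^+]^3[PO4^3-]
Q = (3.69 × 10^-5)^3(5.91 × 10^-3) = 3.0 x 10^-16
Q > Ksp, so Ag3PO4 will precipitate.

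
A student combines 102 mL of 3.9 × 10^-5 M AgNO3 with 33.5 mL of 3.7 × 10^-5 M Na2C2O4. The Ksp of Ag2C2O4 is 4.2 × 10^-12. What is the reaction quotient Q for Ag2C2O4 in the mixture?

7.9e-15

Total volume = 102 + 33.5 = 135.5 mL.
[Ag^+] = 3.9 × 10^-5 × (102/135.5) = 2.94 x 10^-5 M
[C2O4^2-] = 3.7 x 10^-5 × (33.5/135.5) = 9.15 × 10^-6 M
Ag2C2O4(s) <=> 2 Ag^+(aq) + C2O4^2-(aq), so Q = [Ag^+]^2[C2O4^2-]
Q = (2.94 × 10^-5)^2(9.15 × 10^-6) = 7.9 × 10^-15
Q < Ksp, so no precipitate of Ag2C2O4 forms.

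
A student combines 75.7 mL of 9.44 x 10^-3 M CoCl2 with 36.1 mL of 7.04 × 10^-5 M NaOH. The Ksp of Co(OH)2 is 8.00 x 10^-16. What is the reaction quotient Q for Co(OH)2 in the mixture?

Total volume = 75.7 + 36.1 = 111.8 mL.
[Co^2+] = 9.44 × 10^-3 × (75.7/111.8) = 6.392 × 10^-3 M
[OH^-] = 7.04 × 10^-5 × (36.1/111.8) = 2.273 × 10^-5 M
Co(OH)2(s) ⇌ Co^2+(aq) + 2 OH^-(aq), so Q = [Co^2+][OH^-]^2
Q = (6.392 × 10^-3)(2.273 × 10^-5)^2 = 3.30 x 10^-12
Q > Ksp, so Co(OH)2 will precipitate.

Q ≈ 3.30 × 10^-12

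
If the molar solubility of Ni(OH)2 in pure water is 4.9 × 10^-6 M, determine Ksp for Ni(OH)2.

4.7 × 10^-16

Ni(OH)2(s) <=> Ni^2+ + 2 OH^-
If s mol/L of Ni(OH)2 dissolves, [Ni^2+] = s and [OH^-] = 2s.
Ksp = [Ni^2+][OH^-]^2
Substituting: Ksp = s(2s)^2 = 4s^3
With s = 4.9 × 10^-6: Ksp = 4.7 x 10^-16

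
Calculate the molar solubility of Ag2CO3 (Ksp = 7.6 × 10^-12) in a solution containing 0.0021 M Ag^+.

Ag2CO3(s) ⇌ 2 Ag^+ + CO3^2-
Ksp = [Ag^+]^2[CO3^2-]
If s mol/L dissolves here, [Ag^+] = 0.0021 + 2s ≈ 0.0021, [CO3^2-] = s (since the Ag^+ already present dominates).
Ksp ≈ (0.0021)^2 × s
s = 1.7 × 10^-6 M
Check: 2s = 3.4 × 10^-6 ≪ 0.0021, so the approximation is valid.

1.7 x 10^-6 M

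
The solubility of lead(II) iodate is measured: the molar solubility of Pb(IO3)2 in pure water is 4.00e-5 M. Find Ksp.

Ksp = 2.56 x 10^-13

Pb(IO3)2(s) <=> Pb^2+ + 2 IO3^-
For each mole of Pb(IO3)2 that dissolves: [Pb^2+] = s, [IO3^-] = 2s.
Ksp = [Pb^2+][IO3^-]^2
Ksp = s(2s)^2 = 4s^3
Ksp = 4 × (4.00 x 10^-5)^3 = 2.56 × 10^-13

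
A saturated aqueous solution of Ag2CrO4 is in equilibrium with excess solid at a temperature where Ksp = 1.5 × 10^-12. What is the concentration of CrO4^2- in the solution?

Ag2CrO4(s) <=> 2 Ag^+(aq) + CrO4^2-(aq)
Ksp = [Ag^+]^2[CrO4^2-]
For each mole of Ag2CrO4 that dissolves: [Ag^+] = 2s, [CrO4^2-] = s.
So Ksp = (2s)^2 × s = 4s^3
s^3 = 1.5 × 10^-12 / 4, so s = 7.21 × 10^-5 M
[CrO4^2-] = s = 7.2 × 10^-5 M

7.2 × 10^-5 M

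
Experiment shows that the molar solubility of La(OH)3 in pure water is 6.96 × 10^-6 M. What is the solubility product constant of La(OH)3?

La(OH)3(s) <=> La^3+ + 3 OH^-
If s mol/L of La(OH)3 dissolves, [La^3+] = s and [OH^-] = 3s.
Ksp = [La^3+][OH^-]^3
So Ksp = s × (3s)^3 = 27s^4
With s = 6.96 × 10^-6: Ksp = 6.34 x 10^-20

Ksp = 6.34 x 10^-20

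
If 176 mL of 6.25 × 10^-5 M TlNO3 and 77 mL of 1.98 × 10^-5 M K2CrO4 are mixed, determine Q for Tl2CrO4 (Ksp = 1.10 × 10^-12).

Total volume = 176 + 77 = 253 mL.
[Tl^+] = 6.25 × 10^-5 × (176/253) = 4.348 × 10^-5 M
[CrO4^2-] = 1.98 × 10^-5 × (77/253) = 6.026 × 10^-6 M
Tl2CrO4(s) <=> 2 Tl^+(aq) + CrO4^2-(aq), so Q = [Tl^+]^2[CrO4^2-]
Q = (4.348 × 10^-5)^2(6.026 × 10^-6) = 1.14 × 10^-14
Q < Ksp, so no precipitate of Tl2CrO4 forms.

Q = 1.14e-14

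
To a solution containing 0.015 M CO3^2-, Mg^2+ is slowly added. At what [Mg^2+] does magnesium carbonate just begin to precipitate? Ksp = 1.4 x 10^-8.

9.3e-7 M

MgCO3(s) ⇌ Mg^2+(aq) + CO3^2-(aq)
Ksp = [Mg^2+][CO3^2-]
Precipitation begins when Q = Ksp. With [CO3^2-] = 0.015 M:
1.4 x 10^-8 = (0.015) × [Mg^2+]
[Mg^2+] = (1.4 x 10^-8 / 1.5 × 10^-2) = 9.3 × 10^-7 M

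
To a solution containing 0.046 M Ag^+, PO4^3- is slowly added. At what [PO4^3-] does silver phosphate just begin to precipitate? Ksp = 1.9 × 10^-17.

Ag3PO4(s) ⇌ 3 Ag^+ + PO4^3-
Ksp = [Ag^+]^3[PO4^3-]
Precipitation begins when Q = Ksp. With [Ag^+] = 0.046 M:
1.9 × 10^-17 = (0.046)^3 × [PO4^3-]
[PO4^3-] = (1.9 × 10^-17 / 9.73 × 10^-5) = 2.0 × 10^-13 M

2.0 x 10^-13 M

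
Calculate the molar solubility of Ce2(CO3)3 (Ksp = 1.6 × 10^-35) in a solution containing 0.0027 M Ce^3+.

4.3e-11 M

Ce2(CO3)3(s) ⇌ 2 Ce^3+(aq) + 3 CO3^2-(aq)
Ksp = [Ce^3+]^2[CO3^2-]^3
Let s be the molar solubility in this solution. [Ce^3+] = 0.0027 + 2s ≈ 0.0027, [CO3^2-] = 3s (since the Ce^3+ already present dominates).
Ksp ≈ (0.0027)^2 × (3s)^3
s = 4.3 x 10^-11 M
Check: 2s = 8.7 × 10^-11 ≪ 0.0027, so the approximation is valid.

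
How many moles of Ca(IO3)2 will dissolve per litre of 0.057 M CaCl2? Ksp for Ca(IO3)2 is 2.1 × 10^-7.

9.6e-4 M

Ca(IO3)2(s) ⇌ Ca^2+(aq) + 2 IO3^-(aq)
Ksp = [Ca^2+][IO3^-]^2
Let s = moles of Ca(IO3)2 that dissolve per litre. [Ca^2+] = 0.057 + s ≈ 0.057, [IO3^-] = 2s (common-ion effect: Ca^2+ is already 0.057 M).
Ksp ≈ 0.057 × (2s)^2
s = 9.6 × 10^-4 M
Check: s = 9.6 x 10^-4 ≪ 0.057, so the approximation is valid.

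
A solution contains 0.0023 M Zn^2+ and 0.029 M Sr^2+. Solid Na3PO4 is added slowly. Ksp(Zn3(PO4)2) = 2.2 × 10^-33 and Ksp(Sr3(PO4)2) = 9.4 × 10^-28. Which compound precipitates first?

Zn3(PO4)2

Precipitation of each salt starts when its ion product equals its Ksp.
For Zn3(PO4)2: 2.2 × 10^-33 = (0.0023)^3 × [PO4^3-]^2  ⇒  [PO4^3-] = 4.3 x 10^-13 M.
For Sr3(PO4)2: 9.4 × 10^-28 = (0.029)^3 × [PO4^3-]^2  ⇒  [PO4^3-] = 6.2 × 10^-12 M.
The salt with the lower threshold [PO4^3-] precipitates first: Zn3(PO4)2.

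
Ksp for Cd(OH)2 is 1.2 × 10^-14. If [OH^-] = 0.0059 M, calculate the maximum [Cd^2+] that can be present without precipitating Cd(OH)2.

3.4e-10 M

Cd(OH)2(s) ⇌ Cd^2+ + 2 OH^-
Ksp = [Cd^2+][OH^-]^2
Precipitation begins when Q = Ksp. With [OH^-] = 0.0059 M:
1.2 × 10^-14 = (0.0059)^2 × [Cd^2+]
[Cd^2+] = (1.2 × 10^-14 / 3.48 × 10^-5) = 3.4 × 10^-10 M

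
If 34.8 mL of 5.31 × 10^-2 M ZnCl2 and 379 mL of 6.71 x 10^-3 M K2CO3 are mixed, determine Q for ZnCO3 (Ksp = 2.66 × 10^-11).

Q = 2.74 × 10^-5

Total volume = 34.8 + 379 = 413.8 mL.
[Zn^2+] = 5.31 × 10^-2 × (34.8/413.8) = 4.466 × 10^-3 M
[CO3^2-] = 6.71 x 10^-3 × (379/413.8) = 6.146 × 10^-3 M
ZnCO3(s) <=> Zn^2+(aq) + CO3^2-(aq), so Q = [Zn^2+][CO3^2-]
Q = (4.466 × 10^-3)(6.146 x 10^-3) = 2.74 x 10^-5
Q > Ksp, so ZnCO3 will precipitate.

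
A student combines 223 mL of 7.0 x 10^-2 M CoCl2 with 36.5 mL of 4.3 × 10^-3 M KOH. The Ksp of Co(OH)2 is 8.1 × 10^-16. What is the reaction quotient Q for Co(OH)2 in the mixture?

2.2 x 10^-8

Total volume = 223 + 36.5 = 259.5 mL.
[Co^2+] = 7.0 × 10^-2 × (223/259.5) = 6.02 × 10^-2 M
[OH^-] = 4.3 × 10^-3 × (36.5/259.5) = 6.05 × 10^-4 M
Co(OH)2(s) <=> Co^2+ + 2 OH^-, so Q = [Co^2+][OH^-]^2
Q = (6.02 × 10^-2)(6.05 x 10^-4)^2 = 2.2 × 10^-8
Q > Ksp, so Co(OH)2 will precipitate.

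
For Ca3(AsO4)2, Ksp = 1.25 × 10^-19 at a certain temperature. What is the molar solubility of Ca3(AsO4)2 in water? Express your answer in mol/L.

Ca3(AsO4)2(s) ⇌ 3 Ca^2+ + 2 AsO4^3-
Ksp = [Ca^2+]^3[AsO4^3-]^2
If s mol/L of Ca3(AsO4)2 dissolves, [Ca^2+] = 3s and [AsO4^3-] = 2s.
So Ksp = (3s)^3 × (2s)^2 = 108s^5
s = (1.25 × 10^-19 / 108)^(1/5) = 6.50 × 10^-5 M

s ≈ 6.50 × 10^-5 M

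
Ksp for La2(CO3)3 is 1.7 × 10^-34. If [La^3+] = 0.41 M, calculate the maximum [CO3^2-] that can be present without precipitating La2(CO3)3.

[CO3^2-] ≈ 1.0 x 10^-11 M

La2(CO3)3(s) ⇌ 2 La^3+(aq) + 3 CO3^2-(aq)
Ksp = [La^3+]^2[CO3^2-]^3
Precipitation begins when Q = Ksp. With [La^3+] = 0.41 M:
1.7 × 10^-34 = (0.41)^2 × [CO3^2-]^3
[CO3^2-] = (1.7 × 10^-34 / 1.68 x 10^-1)^(1/3) = 1.0 x 10^-11 M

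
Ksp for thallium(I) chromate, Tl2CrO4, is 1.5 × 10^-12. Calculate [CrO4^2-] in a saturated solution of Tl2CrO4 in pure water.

[CrO4^2-] ≈ 7.2 x 10^-5 M

Tl2CrO4(s) ⇌ 2 Tl^+(aq) + CrO4^2-(aq)
Ksp = [Tl^+]^2[CrO4^2-]
With molar solubility s: [Tl^+] = 2s, [CrO4^2-] = s.
So Ksp = (2s)^2 × s = 4s^3
s = (1.5 × 10^-12 / 4)^(1/3) = 7.21 × 10^-5 M
[CrO4^2-] = s = 7.2 x 10^-5 M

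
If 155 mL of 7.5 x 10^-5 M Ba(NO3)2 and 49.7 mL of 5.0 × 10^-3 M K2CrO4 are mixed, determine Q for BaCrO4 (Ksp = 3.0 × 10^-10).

Total volume = 155 + 49.7 = 204.7 mL.
[Ba^2+] = 7.5 × 10^-5 × (155/204.7) = 5.68 × 10^-5 M
[CrO4^2-] = 5.0 × 10^-3 × (49.7/204.7) = 1.21 × 10^-3 M
BaCrO4(s) ⇌ Ba^2+(aq) + CrO4^2-(aq), so Q = [Ba^2+][CrO4^2-]
Q = (5.68 x 10^-5)(1.21 x 10^-3) = 6.9 x 10^-8
Q > Ksp, so BaCrO4 will precipitate.

Q = 6.9 x 10^-8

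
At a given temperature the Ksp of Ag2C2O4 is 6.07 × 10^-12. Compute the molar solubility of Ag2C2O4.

Ag2C2O4(s) ⇌ 2 Ag^+ + C2O4^2-
Ksp = [Ag^+]^2[C2O4^2-]
For each mole of Ag2C2O4 that dissolves: [Ag^+] = 2s, [C2O4^2-] = s.
Substituting: Ksp = (2s)^2s = 4s^3
s^3 = 6.07 × 10^-12 / 4, so s = 1.15 x 10^-4 M

s ≈ 1.15 × 10^-4 M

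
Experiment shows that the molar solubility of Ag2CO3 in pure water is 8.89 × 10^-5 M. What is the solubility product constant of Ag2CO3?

Ag2CO3(s) <=> 2 Ag^+(aq) + CO3^2-(aq)
Let s = molar solubility. Then [Ag^+] = 2s and [CO3^2-] = s.
Ksp = [Ag^+]^2[CO3^2-]
So Ksp = (2s)^2 × s = 4s^3
Ksp = 4 × (8.89 × 10^-5)^3 = 2.81 × 10^-12

Ksp = 2.81e-12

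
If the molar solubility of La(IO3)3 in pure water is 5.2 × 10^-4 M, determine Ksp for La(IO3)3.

La(IO3)3(s) ⇌ La^3+ + 3 IO3^-
If s mol/L of La(IO3)3 dissolves, [La^3+] = s and [IO3^-] = 3s.
Ksp = [La^3+][IO3^-]^3
Substituting: Ksp = s(3s)^3 = 27s^4
With s = 5.2 × 10^-4: Ksp = 2.0 × 10^-12

Ksp ≈ 2.0 × 10^-12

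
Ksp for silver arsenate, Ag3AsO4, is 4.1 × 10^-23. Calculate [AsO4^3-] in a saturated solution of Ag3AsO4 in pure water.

Ag3AsO4(s) ⇌ 3 Ag^+ + AsO4^3-
Ksp = [Ag^+]^3[AsO4^3-]
Let s = molar solubility. Then [Ag^+] = 3s and [AsO4^3-] = s.
Ksp = (3s)^3s = 27s^4
Solving, s = (4.1 × 10^-23/27)^(1/4) = 1.11 × 10^-6 M
[AsO4^3-] = s = 1.1 × 10^-6 M

1.1 × 10^-6 M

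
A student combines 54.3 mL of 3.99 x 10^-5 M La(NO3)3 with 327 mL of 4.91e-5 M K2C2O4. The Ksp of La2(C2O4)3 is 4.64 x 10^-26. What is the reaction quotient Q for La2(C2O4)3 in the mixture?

Q = 2.41 x 10^-24

Total volume = 54.3 + 327 = 381.3 mL.
[La^3+] = 3.99 × 10^-5 × (54.3/381.3) = 5.682 × 10^-6 M
[C2O4^2-] = 4.91 × 10^-5 × (327/381.3) = 4.211 × 10^-5 M
La2(C2O4)3(s) <=> 2 La^3+ + 3 C2O4^2-, so Q = [La^3+]^2[C2O4^2-]^3
Q = (5.682 × 10^-6)^2(4.211 × 10^-5)^3 = 2.41 × 10^-24
Q > Ksp, so La2(C2O4)3 will precipitate.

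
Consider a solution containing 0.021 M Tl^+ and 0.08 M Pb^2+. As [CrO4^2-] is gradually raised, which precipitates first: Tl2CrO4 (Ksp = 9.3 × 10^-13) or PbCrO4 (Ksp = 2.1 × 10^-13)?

Precipitation of each salt starts when its ion product equals its Ksp.
For Tl2CrO4: 9.3 × 10^-13 = (0.021)^2 × [CrO4^2-]  ⇒  [CrO4^2-] = 2.1 × 10^-9 M.
For PbCrO4: 2.1 × 10^-13 = 0.08 × [CrO4^2-]  ⇒  [CrO4^2-] = 2.6 × 10^-12 M.
The salt with the lower threshold [CrO4^2-] precipitates first: PbCrO4.

PbCrO4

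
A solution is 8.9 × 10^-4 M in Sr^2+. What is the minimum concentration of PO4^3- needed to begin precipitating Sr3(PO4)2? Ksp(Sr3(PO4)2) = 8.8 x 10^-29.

3.5 × 10^-10 M

Sr3(PO4)2(s) <=> 3 Sr^2+ + 2 PO4^3-
Ksp = [Sr^2+]^3[PO4^3-]^2
Precipitation begins when Q = Ksp. With [Sr^2+] = 8.9 × 10^-4 M:
8.8 x 10^-29 = (8.9 × 10^-4)^3 × [PO4^3-]^2
[PO4^3-] = (8.8 x 10^-29 / 7.05 x 10^-10)^(1/2) = 3.5 × 10^-10 M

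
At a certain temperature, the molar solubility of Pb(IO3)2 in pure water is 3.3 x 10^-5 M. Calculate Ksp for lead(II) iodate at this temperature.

Pb(IO3)2(s) ⇌ Pb^2+(aq) + 2 IO3^-(aq)
Let s = molar solubility. Then [Pb^2+] = s and [IO3^-] = 2s.
Ksp = [Pb^2+][IO3^-]^2
Ksp = s(2s)^2 = 4s^3
With s = 3.3 x 10^-5: Ksp = 1.4 × 10^-13

1.4e-13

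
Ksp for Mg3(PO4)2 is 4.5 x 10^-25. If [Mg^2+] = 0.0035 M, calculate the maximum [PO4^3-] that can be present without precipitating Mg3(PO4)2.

Mg3(PO4)2(s) <=> 3 Mg^2+ + 2 PO4^3-
Ksp = [Mg^2+]^3[PO4^3-]^2
Precipitation begins when Q = Ksp. With [Mg^2+] = 0.0035 M:
4.5 x 10^-25 = (0.0035)^3 × [PO4^3-]^2
[PO4^3-] = (4.5 x 10^-25 / 4.29 × 10^-8)^(1/2) = 3.2 x 10^-9 M

[PO4^3-] ≈ 3.2 × 10^-9 M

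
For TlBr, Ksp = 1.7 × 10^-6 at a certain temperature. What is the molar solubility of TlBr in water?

TlBr(s) ⇌ Tl^+ + Br^-
Ksp = [Tl^+][Br^-]
With molar solubility s: [Tl^+] = s, [Br^-] = s.
Ksp = (s)(s) = s^2
s = √(1.7 × 10^-6) = 1.3 × 10^-3 M

s ≈ 1.3 × 10^-3 M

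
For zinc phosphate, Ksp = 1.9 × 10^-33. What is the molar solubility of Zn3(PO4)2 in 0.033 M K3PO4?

Zn3(PO4)2(s) ⇌ 3 Zn^2+(aq) + 2 PO4^3-(aq)
Ksp = [Zn^2+]^3[PO4^3-]^2
Let s = moles of Zn3(PO4)2 that dissolve per litre. [Zn^2+] = 3s, [PO4^3-] = 0.033 + 2s ≈ 0.033 (Ksp is small, so little additional dissolves).
Ksp ≈ (3s)^3 × (0.033)^2
s = 4.0 × 10^-11 M
Check: 2s = 8.0 × 10^-11 ≪ 0.033, so the approximation is valid.

s ≈ 4.0e-11 M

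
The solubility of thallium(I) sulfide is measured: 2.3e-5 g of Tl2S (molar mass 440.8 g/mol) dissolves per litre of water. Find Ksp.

5.7e-22

Molar solubility s = (2.3 × 10^-5 g/L) / (440.8 g/mol) = 5.22 × 10^-8 M.
Tl2S(s) ⇌ 2 Tl^+(aq) + S^2-(aq)
Let s = molar solubility. Then [Tl^+] = 2s and [S^2-] = s.
Ksp = [Tl^+]^2[S^2-]
So Ksp = (2s)^2 × s = 4s^3
With s = 5.22 × 10^-8: Ksp = 5.7 x 10^-22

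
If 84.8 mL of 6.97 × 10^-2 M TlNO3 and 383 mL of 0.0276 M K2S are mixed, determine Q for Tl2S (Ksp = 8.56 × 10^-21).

Q = 3.61 x 10^-6

Total volume = 84.8 + 383 = 467.8 mL.
[Tl^+] = 6.97 x 10^-2 × (84.8/467.8) = 1.263 x 10^-2 M
[S^2-] = 2.76 × 10^-2 × (383/467.8) = 2.260 × 10^-2 M
Tl2S(s) ⇌ 2 Tl^+(aq) + S^2-(aq), so Q = [Tl^+]^2[S^2-]
Q = (1.263 × 10^-2)^2(2.260 x 10^-2) = 3.61 x 10^-6
Q > Ksp, so Tl2S will precipitate.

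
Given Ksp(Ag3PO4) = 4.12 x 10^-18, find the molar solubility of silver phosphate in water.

1.98e-5 M

Ag3PO4(s) ⇌ 3 Ag^+(aq) + PO4^3-(aq)
Ksp = [Ag^+]^3[PO4^3-]
If s mol/L of Ag3PO4 dissolves, [Ag^+] = 3s and [PO4^3-] = s.
Ksp = (3s)^3s = 27s^4
Solving, s = (4.12 x 10^-18/27)^(1/4) = 1.98 × 10^-5 M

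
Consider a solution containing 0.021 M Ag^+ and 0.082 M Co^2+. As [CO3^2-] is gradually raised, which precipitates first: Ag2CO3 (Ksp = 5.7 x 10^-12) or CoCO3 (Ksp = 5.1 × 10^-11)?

CoCO3

Each salt begins to precipitate when Q = Ksp, i.e. when [CO3^2-] reaches its threshold.
For Ag2CO3: 5.7 x 10^-12 = (0.021)^2 × [CO3^2-]  ⇒  [CO3^2-] = 1.3 x 10^-8 M.
For CoCO3: 5.1 × 10^-11 = 0.082 × [CO3^2-]  ⇒  [CO3^2-] = 6.2 × 10^-10 M.
The salt with the lower threshold [CO3^2-] precipitates first: CoCO3.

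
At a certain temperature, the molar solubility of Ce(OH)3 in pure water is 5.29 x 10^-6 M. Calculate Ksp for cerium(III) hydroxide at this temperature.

Ksp ≈ 2.11 × 10^-20

Ce(OH)3(s) <=> Ce^3+ + 3 OH^-
Let s = molar solubility. Then [Ce^3+] = s and [OH^-] = 3s.
Ksp = [Ce^3+][OH^-]^3
Substituting: Ksp = s(3s)^3 = 27s^4
With s = 5.29 × 10^-6: Ksp = 2.11 x 10^-20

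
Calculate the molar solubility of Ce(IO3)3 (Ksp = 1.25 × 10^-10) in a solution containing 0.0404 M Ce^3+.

Ce(IO3)3(s) <=> Ce^3+(aq) + 3 IO3^-(aq)
Ksp = [Ce^3+][IO3^-]^3
If s mol/L dissolves here, [Ce^3+] = 0.0404 + s ≈ 0.0404, [IO3^-] = 3s (Ksp is small, so little additional dissolves).
Ksp ≈ 0.0404 × (3s)^3
s = 4.86 x 10^-4 M
Check: s = 4.9 × 10^-4 ≪ 0.0404, so the approximation is valid.

4.86 × 10^-4 M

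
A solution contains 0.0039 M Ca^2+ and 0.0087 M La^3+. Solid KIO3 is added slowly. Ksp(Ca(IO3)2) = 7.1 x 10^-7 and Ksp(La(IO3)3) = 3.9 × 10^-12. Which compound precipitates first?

La(IO3)3

Precipitation of each salt starts when its ion product equals its Ksp.
For Ca(IO3)2: 7.1 x 10^-7 = 0.0039 × [IO3^-]^2  ⇒  [IO3^-] = 1.3 × 10^-2 M.
For La(IO3)3: 3.9 × 10^-12 = 0.0087 × [IO3^-]^3  ⇒  [IO3^-] = 7.7 × 10^-4 M.
The salt with the lower threshold [IO3^-] precipitates first: La(IO3)3.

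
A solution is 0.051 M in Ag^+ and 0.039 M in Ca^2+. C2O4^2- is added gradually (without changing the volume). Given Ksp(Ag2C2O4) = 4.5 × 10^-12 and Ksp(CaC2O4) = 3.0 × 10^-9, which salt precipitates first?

Each salt begins to precipitate when Q = Ksp, i.e. when [C2O4^2-] reaches its threshold.
For Ag2C2O4: 4.5 × 10^-12 = (0.051)^2 × [C2O4^2-]  ⇒  [C2O4^2-] = 1.7 × 10^-9 M.
For CaC2O4: 3.0 × 10^-9 = 0.039 × [C2O4^2-]  ⇒  [C2O4^2-] = 7.7 × 10^-8 M.
The salt with the lower threshold [C2O4^2-] precipitates first: Ag2C2O4.

Ag2C2O4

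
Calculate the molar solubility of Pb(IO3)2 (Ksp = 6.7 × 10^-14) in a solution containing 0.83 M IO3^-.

s ≈ 9.7 × 10^-14 M

Pb(IO3)2(s) ⇌ Pb^2+(aq) + 2 IO3^-(aq)
Ksp = [Pb^2+][IO3^-]^2
Let s = moles of Pb(IO3)2 that dissolve per litre. [Pb^2+] = s, [IO3^-] = 0.83 + 2s ≈ 0.83 (Ksp is small, so little additional dissolves).
Ksp ≈ s × (0.83)^2
s = 9.7 × 10^-14 M
Check: 2s = 1.9 × 10^-13 ≪ 0.83, so the approximation is valid.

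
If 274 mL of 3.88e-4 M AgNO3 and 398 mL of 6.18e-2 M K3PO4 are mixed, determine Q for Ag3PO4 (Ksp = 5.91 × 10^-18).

Total volume = 274 + 398 = 672 mL.
[Ag^+] = 3.88 × 10^-4 × (274/672) = 1.582 x 10^-4 M
[PO4^3-] = 6.18 × 10^-2 × (398/672) = 3.660 × 10^-2 M
Ag3PO4(s) ⇌ 3 Ag^+ + PO4^3-, so Q = [Ag^+]^3[PO4^3-]
Q = (1.582 x 10^-4)^3(3.660 x 10^-2) = 1.45 x 10^-13
Q > Ksp, so Ag3PO4 will precipitate.

Q = 1.45 x 10^-13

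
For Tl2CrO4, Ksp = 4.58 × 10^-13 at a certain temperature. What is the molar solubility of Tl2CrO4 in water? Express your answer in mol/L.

Tl2CrO4(s) ⇌ 2 Tl^+(aq) + CrO4^2-(aq)
Ksp = [Tl^+]^2[CrO4^2-]
With molar solubility s: [Tl^+] = 2s, [CrO4^2-] = s.
Substituting: Ksp = (2s)^2s = 4s^3
s = (4.58 × 10^-13 / 4)^(1/3) = 4.86 × 10^-5 M

s ≈ 4.86 × 10^-5 M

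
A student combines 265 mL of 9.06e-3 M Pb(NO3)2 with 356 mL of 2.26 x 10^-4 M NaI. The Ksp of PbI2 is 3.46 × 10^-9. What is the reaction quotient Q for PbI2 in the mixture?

6.49e-11

Total volume = 265 + 356 = 621 mL.
[Pb^2+] = 9.06 x 10^-3 × (265/621) = 3.866 × 10^-3 M
[I^-] = 2.26 x 10^-4 × (356/621) = 1.296 x 10^-4 M
PbI2(s) <=> Pb^2+ + 2 I^-, so Q = [Pb^2+][I^-]^2
Q = (3.866 x 10^-3)(1.296 × 10^-4)^2 = 6.49 × 10^-11
Q < Ksp, so no precipitate of PbI2 forms.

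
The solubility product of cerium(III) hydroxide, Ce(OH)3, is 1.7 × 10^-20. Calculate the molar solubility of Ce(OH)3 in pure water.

s ≈ 5.0 × 10^-6 M

Ce(OH)3(s) ⇌ Ce^3+ + 3 OH^-
Ksp = [Ce^3+][OH^-]^3
Let s = molar solubility. Then [Ce^3+] = s and [OH^-] = 3s.
Substituting: Ksp = s(3s)^3 = 27s^4
s^4 = 1.7 × 10^-20 / 27, so s = 5.0 × 10^-6 M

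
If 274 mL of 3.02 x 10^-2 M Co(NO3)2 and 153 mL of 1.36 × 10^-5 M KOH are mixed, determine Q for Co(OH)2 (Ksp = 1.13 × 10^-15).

4.60e-13

Total volume = 274 + 153 = 427 mL.
[Co^2+] = 3.02 × 10^-2 × (274/427) = 1.938 × 10^-2 M
[OH^-] = 1.36 × 10^-5 × (153/427) = 4.873 × 10^-6 M
Co(OH)2(s) ⇌ Co^2+(aq) + 2 OH^-(aq), so Q = [Co^2+][OH^-]^2
Q = (1.938 x 10^-2)(4.873 × 10^-6)^2 = 4.60 × 10^-13
Q > Ksp, so Co(OH)2 will precipitate.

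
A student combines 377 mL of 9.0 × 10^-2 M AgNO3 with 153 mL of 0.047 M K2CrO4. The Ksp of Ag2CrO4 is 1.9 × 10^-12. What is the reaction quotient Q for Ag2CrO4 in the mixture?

Total volume = 377 + 153 = 530 mL.
[Ag^+] = 9.0 × 10^-2 × (377/530) = 6.40 × 10^-2 M
[CrO4^2-] = 4.7 × 10^-2 × (153/530) = 1.36 × 10^-2 M
Ag2CrO4(s) ⇌ 2 Ag^+ + CrO4^2-, so Q = [Ag^+]^2[CrO4^2-]
Q = (6.40 × 10^-2)^2(1.36 x 10^-2) = 5.6 × 10^-5
Q > Ksp, so Ag2CrO4 will precipitate.

Q = 5.6 × 10^-5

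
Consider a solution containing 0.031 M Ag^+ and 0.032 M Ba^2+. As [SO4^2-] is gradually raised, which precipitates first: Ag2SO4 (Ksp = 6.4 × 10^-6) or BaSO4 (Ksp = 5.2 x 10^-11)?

BaSO4

Precipitation of each salt starts when its ion product equals its Ksp.
For Ag2SO4: 6.4 × 10^-6 = (0.031)^2 × [SO4^2-]  ⇒  [SO4^2-] = 6.7 x 10^-3 M.
For BaSO4: 5.2 x 10^-11 = 0.032 × [SO4^2-]  ⇒  [SO4^2-] = 1.6 × 10^-9 M.
The salt with the lower threshold [SO4^2-] precipitates first: BaSO4.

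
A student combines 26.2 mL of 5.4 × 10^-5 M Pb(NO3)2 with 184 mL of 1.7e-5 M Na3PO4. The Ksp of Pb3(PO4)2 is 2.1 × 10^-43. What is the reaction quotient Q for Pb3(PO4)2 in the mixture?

6.8 x 10^-26

Total volume = 26.2 + 184 = 210.2 mL.
[Pb^2+] = 5.4 x 10^-5 × (26.2/210.2) = 6.73 × 10^-6 M
[PO4^3-] = 1.7 x 10^-5 × (184/210.2) = 1.49 x 10^-5 M
Pb3(PO4)2(s) <=> 3 Pb^2+(aq) + 2 PO4^3-(aq), so Q = [Pb^2+]^3[PO4^3-]^2
Q = (6.73 x 10^-6)^3(1.49 × 10^-5)^2 = 6.8 x 10^-26
Q > Ksp, so Pb3(PO4)2 will precipitate.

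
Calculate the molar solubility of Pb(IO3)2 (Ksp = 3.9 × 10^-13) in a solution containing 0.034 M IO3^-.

3.4 x 10^-10 M

Pb(IO3)2(s) ⇌ Pb^2+(aq) + 2 IO3^-(aq)
Ksp = [Pb^2+][IO3^-]^2
Let s = moles of Pb(IO3)2 that dissolve per litre. [Pb^2+] = s, [IO3^-] = 0.034 + 2s ≈ 0.034 (since the IO3^- already present dominates).
Ksp ≈ s × (0.034)^2
s = 3.4 x 10^-10 M
Check: 2s = 6.7 x 10^-10 ≪ 0.034, so the approximation is valid.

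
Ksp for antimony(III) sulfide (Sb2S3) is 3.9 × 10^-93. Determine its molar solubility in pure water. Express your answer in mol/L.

s = 1.3 x 10^-19 M

Sb2S3(s) ⇌ 2 Sb^3+(aq) + 3 S^2-(aq)
Ksp = [Sb^3+]^2[S^2-]^3
Let s = molar solubility. Then [Sb^3+] = 2s and [S^2-] = 3s.
Ksp = (2s)^2(3s)^3 = 108s^5
s^5 = 3.9 × 10^-93 / 108, so s = 1.3 × 10^-19 M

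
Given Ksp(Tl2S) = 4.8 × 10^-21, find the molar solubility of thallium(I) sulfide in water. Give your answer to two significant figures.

s = 1.1 × 10^-7 M

Tl2S(s) <=> 2 Tl^+ + S^2-
Ksp = [Tl^+]^2[S^2-]
With molar solubility s: [Tl^+] = 2s, [S^2-] = s.
Ksp = (2s)^2s = 4s^3
s = (4.8 × 10^-21 / 4)^(1/3) = 1.1 × 10^-7 M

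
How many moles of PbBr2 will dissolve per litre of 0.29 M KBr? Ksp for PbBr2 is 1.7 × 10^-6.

PbBr2(s) ⇌ Pb^2+ + 2 Br^-
Ksp = [Pb^2+][Br^-]^2
Let s = moles of PbBr2 that dissolve per litre. [Pb^2+] = s, [Br^-] = 0.29 + 2s ≈ 0.29 (Ksp is small, so little additional dissolves).
Ksp ≈ s × (0.29)^2
s = 2.0 x 10^-5 M
Check: 2s = 4.0 x 10^-5 ≪ 0.29, so the approximation is valid.

s ≈ 2.0 x 10^-5 M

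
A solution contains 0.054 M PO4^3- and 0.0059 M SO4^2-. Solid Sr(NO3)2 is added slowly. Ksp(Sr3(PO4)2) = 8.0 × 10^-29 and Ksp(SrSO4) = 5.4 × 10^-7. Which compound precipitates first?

Precipitation of each salt starts when its ion product equals its Ksp.
For Sr3(PO4)2: 8.0 × 10^-29 = (0.054)^2 × [Sr^2+]^3  ⇒  [Sr^2+] = 3.0 × 10^-9 M.
For SrSO4: 5.4 × 10^-7 = 0.0059 × [Sr^2+]  ⇒  [Sr^2+] = 9.2 × 10^-5 M.
The salt with the lower threshold [Sr^2+] precipitates first: Sr3(PO4)2.

Sr3(PO4)2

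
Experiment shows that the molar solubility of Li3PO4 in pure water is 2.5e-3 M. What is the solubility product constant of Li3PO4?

Ksp ≈ 1.1e-9

Li3PO4(s) ⇌ 3 Li^+ + PO4^3-
If s mol/L of Li3PO4 dissolves, [Li^+] = 3s and [PO4^3-] = s.
Ksp = [Li^+]^3[PO4^3-]
Ksp = (3s)^3s = 27s^4
Ksp = 27 × (2.5 × 10^-3)^4 = 1.1 × 10^-9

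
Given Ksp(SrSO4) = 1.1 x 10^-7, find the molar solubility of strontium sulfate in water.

s ≈ 3.3 × 10^-4 M

SrSO4(s) ⇌ Sr^2+ + SO4^2-
Ksp = [Sr^2+][SO4^2-]
Let s = molar solubility. Then [Sr^2+] = s and [SO4^2-] = s.
Ksp = (s)(s) = s^2
s = (1.1 x 10^-7)^(1/2) = 3.3 × 10^-4 M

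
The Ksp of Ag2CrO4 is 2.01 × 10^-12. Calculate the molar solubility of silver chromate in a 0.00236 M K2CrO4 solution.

Ag2CrO4(s) <=> 2 Ag^+ + CrO4^2-
Ksp = [Ag^+]^2[CrO4^2-]
Let s = moles of Ag2CrO4 that dissolve per litre. [Ag^+] = 2s, [CrO4^2-] = 0.00236 + s ≈ 0.00236 (common-ion effect: CrO4^2- is already 0.00236 M).
Ksp ≈ (2s)^2 × 0.00236
s = 1.46 × 10^-5 M
Check: s = 1.5 × 10^-5 ≪ 0.00236, so the approximation is valid.

s ≈ 1.46 × 10^-5 M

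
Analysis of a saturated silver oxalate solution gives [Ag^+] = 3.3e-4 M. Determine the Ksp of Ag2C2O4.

1.8e-11

Ag2C2O4(s) ⇌ 2 Ag^+ + C2O4^2-
Stoichiometry gives [C2O4^2-] = (1/2)[Ag^+] = 1.65 × 10^-4 M.
Ksp = [Ag^+]^2[C2O4^2-]
Ksp = (3.3 × 10^-4)^2 × 1.65 × 10^-4 = 1.8 × 10^-11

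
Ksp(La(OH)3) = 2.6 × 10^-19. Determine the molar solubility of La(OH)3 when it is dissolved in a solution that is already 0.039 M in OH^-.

4.4 × 10^-15 M

La(OH)3(s) ⇌ La^3+ + 3 OH^-
Ksp = [La^3+][OH^-]^3
If s mol/L dissolves here, [La^3+] = s, [OH^-] = 0.039 + 3s ≈ 0.039 (since the OH^- already present dominates).
Ksp ≈ s × (0.039)^3
s = 4.4 × 10^-15 M
Check: 3s = 1.3 x 10^-14 ≪ 0.039, so the approximation is valid.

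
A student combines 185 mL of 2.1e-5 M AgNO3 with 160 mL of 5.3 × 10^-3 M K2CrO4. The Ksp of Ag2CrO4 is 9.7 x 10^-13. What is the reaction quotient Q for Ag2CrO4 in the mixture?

Total volume = 185 + 160 = 345 mL.
[Ag^+] = 2.1 × 10^-5 × (185/345) = 1.13 × 10^-5 M
[CrO4^2-] = 5.3 x 10^-3 × (160/345) = 2.46 × 10^-3 M
Ag2CrO4(s) ⇌ 2 Ag^+ + CrO4^2-, so Q = [Ag^+]^2[CrO4^2-]
Q = (1.13 x 10^-5)^2(2.46 × 10^-3) = 3.1 × 10^-13
Q < Ksp, so no precipitate of Ag2CrO4 forms.

3.1 x 10^-13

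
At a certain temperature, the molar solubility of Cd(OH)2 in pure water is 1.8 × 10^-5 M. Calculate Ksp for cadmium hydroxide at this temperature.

2.3 × 10^-14

Cd(OH)2(s) ⇌ Cd^2+ + 2 OH^-
Let s = molar solubility. Then [Cd^2+] = s and [OH^-] = 2s.
Ksp = [Cd^2+][OH^-]^2
So Ksp = s × (2s)^2 = 4s^3
With s = 1.8 × 10^-5: Ksp = 2.3 × 10^-14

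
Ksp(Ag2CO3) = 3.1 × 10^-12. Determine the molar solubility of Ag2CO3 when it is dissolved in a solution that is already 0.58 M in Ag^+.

9.2 × 10^-12 M

Ag2CO3(s) <=> 2 Ag^+(aq) + CO3^2-(aq)
Ksp = [Ag^+]^2[CO3^2-]
Let s be the molar solubility in this solution. [Ag^+] = 0.58 + 2s ≈ 0.58, [CO3^2-] = s (since the Ag^+ already present dominates).
Ksp ≈ (0.58)^2 × s
s = 9.2 x 10^-12 M
Check: 2s = 1.8 × 10^-11 ≪ 0.58, so the approximation is valid.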